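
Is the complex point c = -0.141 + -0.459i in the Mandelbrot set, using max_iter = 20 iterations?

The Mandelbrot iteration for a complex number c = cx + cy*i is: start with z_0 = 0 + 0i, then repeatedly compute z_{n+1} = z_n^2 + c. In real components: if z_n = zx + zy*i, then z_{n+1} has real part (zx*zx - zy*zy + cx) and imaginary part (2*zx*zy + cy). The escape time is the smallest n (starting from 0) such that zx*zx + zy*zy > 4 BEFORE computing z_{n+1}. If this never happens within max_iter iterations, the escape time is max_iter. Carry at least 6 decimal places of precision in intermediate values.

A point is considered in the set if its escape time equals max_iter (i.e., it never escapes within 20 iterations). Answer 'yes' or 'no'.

z_0 = 0 + 0i, c = -0.1410 + -0.4590i
Iter 1: z = -0.1410 + -0.4590i, |z|^2 = 0.2306
Iter 2: z = -0.3318 + -0.3296i, |z|^2 = 0.2187
Iter 3: z = -0.1395 + -0.2403i, |z|^2 = 0.0772
Iter 4: z = -0.1793 + -0.3919i, |z|^2 = 0.1858
Iter 5: z = -0.2625 + -0.3185i, |z|^2 = 0.1703
Iter 6: z = -0.1735 + -0.2918i, |z|^2 = 0.1153
Iter 7: z = -0.1960 + -0.3577i, |z|^2 = 0.1664
Iter 8: z = -0.2305 + -0.3187i, |z|^2 = 0.1547
Iter 9: z = -0.1894 + -0.3120i, |z|^2 = 0.1333
Iter 10: z = -0.2025 + -0.3408i, |z|^2 = 0.1571
Iter 11: z = -0.2161 + -0.3210i, |z|^2 = 0.1498
Iter 12: z = -0.1973 + -0.3202i, |z|^2 = 0.1415
Iter 13: z = -0.2046 + -0.3326i, |z|^2 = 0.1525
Iter 14: z = -0.2098 + -0.3229i, |z|^2 = 0.1483
Iter 15: z = -0.2013 + -0.3235i, |z|^2 = 0.1452
Iter 16: z = -0.2052 + -0.3288i, |z|^2 = 0.1502
Iter 17: z = -0.2070 + -0.3241i, |z|^2 = 0.1479
Iter 18: z = -0.2032 + -0.3248i, |z|^2 = 0.1468
Iter 19: z = -0.2052 + -0.3270i, |z|^2 = 0.1490
Did not escape in 20 iterations → in set

Answer: yes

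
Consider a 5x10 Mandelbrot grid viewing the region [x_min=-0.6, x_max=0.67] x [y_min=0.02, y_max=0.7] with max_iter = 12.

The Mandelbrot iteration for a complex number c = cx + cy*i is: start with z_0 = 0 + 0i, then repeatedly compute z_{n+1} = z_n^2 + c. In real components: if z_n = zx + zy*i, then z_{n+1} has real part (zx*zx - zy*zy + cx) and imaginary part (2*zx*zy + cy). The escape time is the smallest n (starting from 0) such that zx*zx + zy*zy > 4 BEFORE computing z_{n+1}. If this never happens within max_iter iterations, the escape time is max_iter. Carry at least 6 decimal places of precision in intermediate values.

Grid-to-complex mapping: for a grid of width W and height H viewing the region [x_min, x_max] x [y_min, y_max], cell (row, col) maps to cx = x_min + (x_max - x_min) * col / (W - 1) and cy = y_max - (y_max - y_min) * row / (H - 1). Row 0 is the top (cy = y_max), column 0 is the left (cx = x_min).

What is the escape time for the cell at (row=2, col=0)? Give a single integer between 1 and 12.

Answer: 10

Derivation:
z_0 = 0 + 0i, c = -0.6000 + 0.5489i
Iter 1: z = -0.6000 + 0.5489i, |z|^2 = 0.6613
Iter 2: z = -0.5413 + -0.1098i, |z|^2 = 0.3050
Iter 3: z = -0.3191 + 0.6677i, |z|^2 = 0.5477
Iter 4: z = -0.9441 + 0.1228i, |z|^2 = 0.9063
Iter 5: z = 0.2762 + 0.3171i, |z|^2 = 0.1768
Iter 6: z = -0.6243 + 0.7240i, |z|^2 = 0.9139
Iter 7: z = -0.7345 + -0.3550i, |z|^2 = 0.6655
Iter 8: z = -0.1866 + 1.0704i, |z|^2 = 1.1807
Iter 9: z = -1.7110 + 0.1495i, |z|^2 = 2.9500
Iter 10: z = 2.3053 + 0.0374i, |z|^2 = 5.3160
Escaped at iteration 10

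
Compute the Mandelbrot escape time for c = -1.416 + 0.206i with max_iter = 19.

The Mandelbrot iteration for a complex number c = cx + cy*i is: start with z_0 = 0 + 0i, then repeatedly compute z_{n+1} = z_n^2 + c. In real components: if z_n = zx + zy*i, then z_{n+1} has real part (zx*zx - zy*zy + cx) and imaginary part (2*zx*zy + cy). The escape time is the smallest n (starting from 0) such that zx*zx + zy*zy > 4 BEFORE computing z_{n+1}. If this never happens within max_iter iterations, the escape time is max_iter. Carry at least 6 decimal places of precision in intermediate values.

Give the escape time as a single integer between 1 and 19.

z_0 = 0 + 0i, c = -1.4160 + 0.2060i
Iter 1: z = -1.4160 + 0.2060i, |z|^2 = 2.0475
Iter 2: z = 0.5466 + -0.3774i, |z|^2 = 0.4412
Iter 3: z = -1.2596 + -0.2066i, |z|^2 = 1.6293
Iter 4: z = 0.1280 + 0.7264i, |z|^2 = 0.5441
Iter 5: z = -1.9273 + 0.3920i, |z|^2 = 3.8682
Iter 6: z = 2.1449 + -1.3049i, |z|^2 = 6.3033
Escaped at iteration 6

Answer: 6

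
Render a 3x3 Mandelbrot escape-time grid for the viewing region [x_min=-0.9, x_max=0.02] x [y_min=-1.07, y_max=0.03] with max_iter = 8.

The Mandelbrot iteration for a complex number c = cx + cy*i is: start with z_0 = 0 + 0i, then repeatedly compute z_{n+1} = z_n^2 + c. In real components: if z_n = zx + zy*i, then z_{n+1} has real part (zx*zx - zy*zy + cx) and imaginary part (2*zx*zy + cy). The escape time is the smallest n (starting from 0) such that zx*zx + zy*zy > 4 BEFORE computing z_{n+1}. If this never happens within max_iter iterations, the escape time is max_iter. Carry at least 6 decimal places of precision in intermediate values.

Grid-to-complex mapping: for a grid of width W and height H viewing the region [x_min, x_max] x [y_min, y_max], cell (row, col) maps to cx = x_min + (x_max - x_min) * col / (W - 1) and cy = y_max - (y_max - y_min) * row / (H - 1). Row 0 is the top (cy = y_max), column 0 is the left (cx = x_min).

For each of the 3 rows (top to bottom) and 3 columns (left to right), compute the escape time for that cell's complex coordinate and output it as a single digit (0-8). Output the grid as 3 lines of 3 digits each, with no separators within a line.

Answer: 888
588
344

Derivation:
(row=0, col=0): c = -0.9000 + 0.0300i → escape time 8
(row=0, col=1): c = -0.4400 + 0.0300i → escape time 8
(row=0, col=2): c = 0.0200 + 0.0300i → escape time 8
(row=1, col=0): c = -0.9000 + -0.5200i → escape time 5
(row=1, col=1): c = -0.4400 + -0.5200i → escape time 8
(row=1, col=2): c = 0.0200 + -0.5200i → escape time 8
(row=2, col=0): c = -0.9000 + -1.0700i → escape time 3
(row=2, col=1): c = -0.4400 + -1.0700i → escape time 4
(row=2, col=2): c = 0.0200 + -1.0700i → escape time 4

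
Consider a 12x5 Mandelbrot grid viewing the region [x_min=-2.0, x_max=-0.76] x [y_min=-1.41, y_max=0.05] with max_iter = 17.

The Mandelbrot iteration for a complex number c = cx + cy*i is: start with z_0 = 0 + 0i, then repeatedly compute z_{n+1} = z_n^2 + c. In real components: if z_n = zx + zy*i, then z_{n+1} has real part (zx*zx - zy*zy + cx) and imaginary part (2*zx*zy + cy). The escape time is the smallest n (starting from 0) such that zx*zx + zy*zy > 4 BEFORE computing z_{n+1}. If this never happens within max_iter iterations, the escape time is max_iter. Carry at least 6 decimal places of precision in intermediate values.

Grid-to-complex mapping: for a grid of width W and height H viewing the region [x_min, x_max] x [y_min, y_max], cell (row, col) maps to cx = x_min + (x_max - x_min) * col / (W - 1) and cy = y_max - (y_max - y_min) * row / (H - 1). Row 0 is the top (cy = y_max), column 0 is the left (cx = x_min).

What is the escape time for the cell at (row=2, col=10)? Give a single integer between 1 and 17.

z_0 = 0 + 0i, c = -0.8727 + -0.6800i
Iter 1: z = -0.8727 + -0.6800i, |z|^2 = 1.2241
Iter 2: z = -0.5735 + 0.5069i, |z|^2 = 0.5858
Iter 3: z = -0.8008 + -1.2614i, |z|^2 = 2.2324
Iter 4: z = -1.8226 + 1.3403i, |z|^2 = 5.1181
Escaped at iteration 4

Answer: 4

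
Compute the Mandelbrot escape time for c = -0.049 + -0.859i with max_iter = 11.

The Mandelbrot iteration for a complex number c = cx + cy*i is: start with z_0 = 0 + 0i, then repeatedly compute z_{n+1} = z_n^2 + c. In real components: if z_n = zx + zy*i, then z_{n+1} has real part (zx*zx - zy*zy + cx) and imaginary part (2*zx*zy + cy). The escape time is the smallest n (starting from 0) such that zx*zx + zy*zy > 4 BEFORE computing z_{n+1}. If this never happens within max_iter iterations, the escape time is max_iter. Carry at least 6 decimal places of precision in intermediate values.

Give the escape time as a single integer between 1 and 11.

z_0 = 0 + 0i, c = -0.0490 + -0.8590i
Iter 1: z = -0.0490 + -0.8590i, |z|^2 = 0.7403
Iter 2: z = -0.7845 + -0.7748i, |z|^2 = 1.2158
Iter 3: z = -0.0339 + 0.3567i, |z|^2 = 0.1284
Iter 4: z = -0.1751 + -0.8832i, |z|^2 = 0.8107
Iter 5: z = -0.7984 + -0.5498i, |z|^2 = 0.9397
Iter 6: z = 0.2862 + 0.0189i, |z|^2 = 0.0823
Iter 7: z = 0.0326 + -0.8482i, |z|^2 = 0.7205
Iter 8: z = -0.7673 + -0.9142i, |z|^2 = 1.4246
Iter 9: z = -0.2960 + 0.5440i, |z|^2 = 0.3836
Iter 10: z = -0.2574 + -1.1810i, |z|^2 = 1.4611

Answer: 11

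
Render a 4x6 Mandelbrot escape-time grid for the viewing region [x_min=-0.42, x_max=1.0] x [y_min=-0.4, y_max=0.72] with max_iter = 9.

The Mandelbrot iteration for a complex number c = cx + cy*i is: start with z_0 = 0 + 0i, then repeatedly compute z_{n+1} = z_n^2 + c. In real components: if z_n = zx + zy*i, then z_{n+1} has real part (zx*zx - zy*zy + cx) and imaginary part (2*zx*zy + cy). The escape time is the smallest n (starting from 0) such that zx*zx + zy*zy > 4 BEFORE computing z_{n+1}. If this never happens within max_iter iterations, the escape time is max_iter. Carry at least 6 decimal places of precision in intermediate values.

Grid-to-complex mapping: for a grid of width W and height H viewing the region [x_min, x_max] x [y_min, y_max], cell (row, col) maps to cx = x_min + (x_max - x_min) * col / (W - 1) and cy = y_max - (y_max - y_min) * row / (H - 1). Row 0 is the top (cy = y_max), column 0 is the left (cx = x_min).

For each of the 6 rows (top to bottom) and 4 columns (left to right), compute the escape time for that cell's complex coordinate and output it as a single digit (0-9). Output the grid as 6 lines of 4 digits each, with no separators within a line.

(row=0, col=0): c = -0.4200 + 0.7200i → escape time 7
(row=0, col=1): c = 0.0533 + 0.7200i → escape time 9
(row=0, col=2): c = 0.5267 + 0.7200i → escape time 3
(row=0, col=3): c = 1.0000 + 0.7200i → escape time 2
(row=1, col=0): c = -0.4200 + 0.4960i → escape time 9
(row=1, col=1): c = 0.0533 + 0.4960i → escape time 9
(row=1, col=2): c = 0.5267 + 0.4960i → escape time 4
(row=1, col=3): c = 1.0000 + 0.4960i → escape time 2
(row=2, col=0): c = -0.4200 + 0.2720i → escape time 9
(row=2, col=1): c = 0.0533 + 0.2720i → escape time 9
(row=2, col=2): c = 0.5267 + 0.2720i → escape time 5
(row=2, col=3): c = 1.0000 + 0.2720i → escape time 2
(row=3, col=0): c = -0.4200 + 0.0480i → escape time 9
(row=3, col=1): c = 0.0533 + 0.0480i → escape time 9
(row=3, col=2): c = 0.5267 + 0.0480i → escape time 5
(row=3, col=3): c = 1.0000 + 0.0480i → escape time 2
(row=4, col=0): c = -0.4200 + -0.1760i → escape time 9
(row=4, col=1): c = 0.0533 + -0.1760i → escape time 9
(row=4, col=2): c = 0.5267 + -0.1760i → escape time 5
(row=4, col=3): c = 1.0000 + -0.1760i → escape time 2
(row=5, col=0): c = -0.4200 + -0.4000i → escape time 9
(row=5, col=1): c = 0.0533 + -0.4000i → escape time 9
(row=5, col=2): c = 0.5267 + -0.4000i → escape time 5
(row=5, col=3): c = 1.0000 + -0.4000i → escape time 2

Answer: 7932
9942
9952
9952
9952
9952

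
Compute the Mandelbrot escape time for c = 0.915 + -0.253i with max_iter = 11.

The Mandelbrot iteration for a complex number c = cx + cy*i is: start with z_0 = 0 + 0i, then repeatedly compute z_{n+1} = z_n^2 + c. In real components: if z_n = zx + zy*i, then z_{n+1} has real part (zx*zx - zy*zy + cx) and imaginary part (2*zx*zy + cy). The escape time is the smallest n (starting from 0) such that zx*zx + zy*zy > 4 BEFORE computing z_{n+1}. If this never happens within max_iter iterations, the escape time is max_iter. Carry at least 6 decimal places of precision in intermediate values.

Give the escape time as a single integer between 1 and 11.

z_0 = 0 + 0i, c = 0.9150 + -0.2530i
Iter 1: z = 0.9150 + -0.2530i, |z|^2 = 0.9012
Iter 2: z = 1.6882 + -0.7160i, |z|^2 = 3.3627
Iter 3: z = 3.2524 + -2.6705i, |z|^2 = 17.7098
Escaped at iteration 3

Answer: 3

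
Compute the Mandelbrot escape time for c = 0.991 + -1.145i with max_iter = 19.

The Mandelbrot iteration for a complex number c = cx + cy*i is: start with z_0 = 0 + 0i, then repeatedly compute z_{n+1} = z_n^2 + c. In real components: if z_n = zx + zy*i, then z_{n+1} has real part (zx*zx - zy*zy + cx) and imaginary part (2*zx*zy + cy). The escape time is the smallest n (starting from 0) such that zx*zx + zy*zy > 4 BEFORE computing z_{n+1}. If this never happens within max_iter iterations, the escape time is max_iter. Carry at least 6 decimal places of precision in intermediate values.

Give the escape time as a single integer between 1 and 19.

z_0 = 0 + 0i, c = 0.9910 + -1.1450i
Iter 1: z = 0.9910 + -1.1450i, |z|^2 = 2.2931
Iter 2: z = 0.6621 + -3.4144i, |z|^2 = 12.0964
Escaped at iteration 2

Answer: 2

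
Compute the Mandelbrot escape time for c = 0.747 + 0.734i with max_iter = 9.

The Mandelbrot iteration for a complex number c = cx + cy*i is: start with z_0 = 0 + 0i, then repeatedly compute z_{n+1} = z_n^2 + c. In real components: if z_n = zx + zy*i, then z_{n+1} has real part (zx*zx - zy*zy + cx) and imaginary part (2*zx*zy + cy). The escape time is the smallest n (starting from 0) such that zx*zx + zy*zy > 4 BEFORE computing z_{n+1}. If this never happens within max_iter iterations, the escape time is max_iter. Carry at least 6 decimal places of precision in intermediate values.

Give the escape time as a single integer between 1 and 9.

z_0 = 0 + 0i, c = 0.7470 + 0.7340i
Iter 1: z = 0.7470 + 0.7340i, |z|^2 = 1.0968
Iter 2: z = 0.7663 + 1.8306i, |z|^2 = 3.9382
Iter 3: z = -2.0169 + 3.5394i, |z|^2 = 16.5954
Escaped at iteration 3

Answer: 3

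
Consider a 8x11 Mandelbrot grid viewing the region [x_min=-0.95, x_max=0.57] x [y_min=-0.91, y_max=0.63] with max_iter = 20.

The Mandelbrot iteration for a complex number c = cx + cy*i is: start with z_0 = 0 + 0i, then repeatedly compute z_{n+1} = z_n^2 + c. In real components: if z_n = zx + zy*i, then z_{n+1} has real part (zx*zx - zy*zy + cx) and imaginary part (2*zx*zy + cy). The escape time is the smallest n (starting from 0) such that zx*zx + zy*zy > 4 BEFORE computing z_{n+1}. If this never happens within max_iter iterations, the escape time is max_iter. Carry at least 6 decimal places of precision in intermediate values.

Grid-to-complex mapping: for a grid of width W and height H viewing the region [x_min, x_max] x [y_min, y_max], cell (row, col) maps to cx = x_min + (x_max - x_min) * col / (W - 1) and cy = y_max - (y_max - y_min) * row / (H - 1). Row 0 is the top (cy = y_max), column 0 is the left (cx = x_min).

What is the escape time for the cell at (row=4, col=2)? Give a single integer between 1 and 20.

z_0 = 0 + 0i, c = -0.5157 + 0.0140i
Iter 1: z = -0.5157 + 0.0140i, |z|^2 = 0.2662
Iter 2: z = -0.2499 + -0.0004i, |z|^2 = 0.0625
Iter 3: z = -0.4532 + 0.0142i, |z|^2 = 0.2056
Iter 4: z = -0.3105 + 0.0011i, |z|^2 = 0.0964
Iter 5: z = -0.4193 + 0.0133i, |z|^2 = 0.1760
Iter 6: z = -0.3401 + 0.0028i, |z|^2 = 0.1157
Iter 7: z = -0.4001 + 0.0121i, |z|^2 = 0.1602
Iter 8: z = -0.3558 + 0.0043i, |z|^2 = 0.1266
Iter 9: z = -0.3891 + 0.0109i, |z|^2 = 0.1515
Iter 10: z = -0.3644 + 0.0055i, |z|^2 = 0.1328
Iter 11: z = -0.3830 + 0.0100i, |z|^2 = 0.1468
Iter 12: z = -0.3692 + 0.0064i, |z|^2 = 0.1363
Iter 13: z = -0.3795 + 0.0093i, |z|^2 = 0.1441
Iter 14: z = -0.3718 + 0.0069i, |z|^2 = 0.1383
Iter 15: z = -0.3775 + 0.0088i, |z|^2 = 0.1426
Iter 16: z = -0.3733 + 0.0073i, |z|^2 = 0.1394
Iter 17: z = -0.3764 + 0.0085i, |z|^2 = 0.1418
Iter 18: z = -0.3741 + 0.0076i, |z|^2 = 0.1400
Iter 19: z = -0.3758 + 0.0083i, |z|^2 = 0.1413

Answer: 20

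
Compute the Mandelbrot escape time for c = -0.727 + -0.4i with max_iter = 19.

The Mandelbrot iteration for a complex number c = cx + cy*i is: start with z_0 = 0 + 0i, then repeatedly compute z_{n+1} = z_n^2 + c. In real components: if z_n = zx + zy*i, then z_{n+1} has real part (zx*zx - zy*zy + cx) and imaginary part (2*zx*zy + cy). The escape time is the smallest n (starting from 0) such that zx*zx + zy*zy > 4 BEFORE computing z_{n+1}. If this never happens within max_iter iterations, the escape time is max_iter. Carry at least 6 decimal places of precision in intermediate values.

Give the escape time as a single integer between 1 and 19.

Answer: 9

Derivation:
z_0 = 0 + 0i, c = -0.7270 + -0.4000i
Iter 1: z = -0.7270 + -0.4000i, |z|^2 = 0.6885
Iter 2: z = -0.3585 + 0.1816i, |z|^2 = 0.1615
Iter 3: z = -0.6315 + -0.5302i, |z|^2 = 0.6799
Iter 4: z = -0.6093 + 0.2696i, |z|^2 = 0.4440
Iter 5: z = -0.4284 + -0.7286i, |z|^2 = 0.7143
Iter 6: z = -1.0743 + 0.2242i, |z|^2 = 1.2044
Iter 7: z = 0.3769 + -0.8818i, |z|^2 = 0.9196
Iter 8: z = -1.3625 + -1.0646i, |z|^2 = 2.9898
Iter 9: z = -0.0039 + 2.5011i, |z|^2 = 6.2555
Escaped at iteration 9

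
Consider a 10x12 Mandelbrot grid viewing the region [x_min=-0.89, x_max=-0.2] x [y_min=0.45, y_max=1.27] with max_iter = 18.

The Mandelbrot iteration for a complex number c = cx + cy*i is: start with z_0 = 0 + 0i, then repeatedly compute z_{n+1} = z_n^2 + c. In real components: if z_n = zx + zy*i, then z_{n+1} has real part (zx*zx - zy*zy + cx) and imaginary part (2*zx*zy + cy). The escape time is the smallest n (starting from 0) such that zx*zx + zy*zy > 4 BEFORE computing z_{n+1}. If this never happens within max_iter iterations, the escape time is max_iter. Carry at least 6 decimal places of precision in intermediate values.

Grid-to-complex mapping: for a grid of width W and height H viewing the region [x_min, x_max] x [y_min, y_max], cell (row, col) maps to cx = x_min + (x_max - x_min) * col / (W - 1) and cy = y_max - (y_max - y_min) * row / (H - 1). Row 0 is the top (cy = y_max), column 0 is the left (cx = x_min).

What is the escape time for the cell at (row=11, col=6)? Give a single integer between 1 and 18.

z_0 = 0 + 0i, c = -0.4300 + 0.4500i
Iter 1: z = -0.4300 + 0.4500i, |z|^2 = 0.3874
Iter 2: z = -0.4476 + 0.0630i, |z|^2 = 0.2043
Iter 3: z = -0.2336 + 0.3936i, |z|^2 = 0.2095
Iter 4: z = -0.5303 + 0.2661i, |z|^2 = 0.3521
Iter 5: z = -0.2195 + 0.1678i, |z|^2 = 0.0763
Iter 6: z = -0.4099 + 0.3763i, |z|^2 = 0.3097
Iter 7: z = -0.4036 + 0.1414i, |z|^2 = 0.1829
Iter 8: z = -0.2871 + 0.3358i, |z|^2 = 0.1952
Iter 9: z = -0.4603 + 0.2571i, |z|^2 = 0.2780
Iter 10: z = -0.2842 + 0.2133i, |z|^2 = 0.1263
Iter 11: z = -0.3947 + 0.3288i, |z|^2 = 0.2639
Iter 12: z = -0.3823 + 0.1905i, |z|^2 = 0.1824
Iter 13: z = -0.3201 + 0.3044i, |z|^2 = 0.1951
Iter 14: z = -0.4202 + 0.2551i, |z|^2 = 0.2416
Iter 15: z = -0.3185 + 0.2356i, |z|^2 = 0.1570
Iter 16: z = -0.3840 + 0.2999i, |z|^2 = 0.2374
Iter 17: z = -0.3725 + 0.2197i, |z|^2 = 0.1870

Answer: 18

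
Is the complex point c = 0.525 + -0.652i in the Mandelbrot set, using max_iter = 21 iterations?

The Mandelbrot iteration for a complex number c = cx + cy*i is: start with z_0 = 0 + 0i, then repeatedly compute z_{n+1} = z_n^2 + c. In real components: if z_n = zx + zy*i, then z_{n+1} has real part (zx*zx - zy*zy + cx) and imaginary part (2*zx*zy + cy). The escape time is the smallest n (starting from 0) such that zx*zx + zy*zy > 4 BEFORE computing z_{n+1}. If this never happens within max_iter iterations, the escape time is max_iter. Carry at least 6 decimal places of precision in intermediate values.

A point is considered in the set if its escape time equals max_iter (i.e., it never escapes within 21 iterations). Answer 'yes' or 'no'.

Answer: no

Derivation:
z_0 = 0 + 0i, c = 0.5250 + -0.6520i
Iter 1: z = 0.5250 + -0.6520i, |z|^2 = 0.7007
Iter 2: z = 0.3755 + -1.3366i, |z|^2 = 1.9275
Iter 3: z = -1.1205 + -1.6558i, |z|^2 = 3.9973
Iter 4: z = -0.9613 + 3.0587i, |z|^2 = 10.2797
Escaped at iteration 4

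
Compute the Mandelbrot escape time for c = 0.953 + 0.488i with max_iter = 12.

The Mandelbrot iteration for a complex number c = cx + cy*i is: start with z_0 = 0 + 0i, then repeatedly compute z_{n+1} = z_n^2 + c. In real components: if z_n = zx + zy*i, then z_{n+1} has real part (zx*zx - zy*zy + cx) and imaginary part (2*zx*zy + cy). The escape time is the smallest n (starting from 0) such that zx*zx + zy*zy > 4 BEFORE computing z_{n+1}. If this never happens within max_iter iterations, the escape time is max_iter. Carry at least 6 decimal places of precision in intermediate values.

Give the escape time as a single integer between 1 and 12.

Answer: 2

Derivation:
z_0 = 0 + 0i, c = 0.9530 + 0.4880i
Iter 1: z = 0.9530 + 0.4880i, |z|^2 = 1.1464
Iter 2: z = 1.6231 + 1.4181i, |z|^2 = 4.6454
Escaped at iteration 2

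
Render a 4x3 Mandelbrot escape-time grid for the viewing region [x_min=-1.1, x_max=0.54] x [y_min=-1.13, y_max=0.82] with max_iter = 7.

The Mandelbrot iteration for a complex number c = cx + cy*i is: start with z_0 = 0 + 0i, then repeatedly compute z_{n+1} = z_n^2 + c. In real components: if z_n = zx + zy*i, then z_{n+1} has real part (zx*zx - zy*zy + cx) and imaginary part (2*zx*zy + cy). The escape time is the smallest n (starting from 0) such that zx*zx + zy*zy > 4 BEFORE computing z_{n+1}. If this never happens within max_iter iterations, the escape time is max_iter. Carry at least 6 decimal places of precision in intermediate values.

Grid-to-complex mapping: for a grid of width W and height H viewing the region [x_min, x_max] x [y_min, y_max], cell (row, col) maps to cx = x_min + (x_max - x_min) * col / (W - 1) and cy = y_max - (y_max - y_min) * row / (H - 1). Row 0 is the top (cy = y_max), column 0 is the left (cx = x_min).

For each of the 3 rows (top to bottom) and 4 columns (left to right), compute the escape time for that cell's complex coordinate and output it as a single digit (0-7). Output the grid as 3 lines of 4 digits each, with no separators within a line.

(row=0, col=0): c = -1.1000 + 0.8200i → escape time 3
(row=0, col=1): c = -0.5533 + 0.8200i → escape time 5
(row=0, col=2): c = -0.0067 + 0.8200i → escape time 7
(row=0, col=3): c = 0.5400 + 0.8200i → escape time 3
(row=1, col=0): c = -1.1000 + -0.1550i → escape time 7
(row=1, col=1): c = -0.5533 + -0.1550i → escape time 7
(row=1, col=2): c = -0.0067 + -0.1550i → escape time 7
(row=1, col=3): c = 0.5400 + -0.1550i → escape time 4
(row=2, col=0): c = -1.1000 + -1.1300i → escape time 3
(row=2, col=1): c = -0.5533 + -1.1300i → escape time 3
(row=2, col=2): c = -0.0067 + -1.1300i → escape time 4
(row=2, col=3): c = 0.5400 + -1.1300i → escape time 2

Answer: 3573
7774
3342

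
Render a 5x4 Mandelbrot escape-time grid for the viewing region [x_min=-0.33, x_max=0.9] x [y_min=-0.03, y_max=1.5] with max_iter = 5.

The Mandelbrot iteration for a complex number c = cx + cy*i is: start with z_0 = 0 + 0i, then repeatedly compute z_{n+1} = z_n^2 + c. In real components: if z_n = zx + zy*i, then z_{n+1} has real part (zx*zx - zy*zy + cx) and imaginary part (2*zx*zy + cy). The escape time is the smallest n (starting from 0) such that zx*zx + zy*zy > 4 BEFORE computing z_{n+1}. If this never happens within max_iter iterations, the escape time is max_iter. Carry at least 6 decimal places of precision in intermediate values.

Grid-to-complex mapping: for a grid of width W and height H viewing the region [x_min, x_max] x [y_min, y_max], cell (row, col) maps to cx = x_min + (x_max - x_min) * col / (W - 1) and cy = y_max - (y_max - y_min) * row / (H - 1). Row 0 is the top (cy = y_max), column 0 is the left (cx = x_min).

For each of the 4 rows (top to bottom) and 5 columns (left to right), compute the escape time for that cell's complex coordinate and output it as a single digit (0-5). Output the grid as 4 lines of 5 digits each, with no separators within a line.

Answer: 22222
55422
55543
55543

Derivation:
(row=0, col=0): c = -0.3300 + 1.5000i → escape time 2
(row=0, col=1): c = -0.0225 + 1.5000i → escape time 2
(row=0, col=2): c = 0.2850 + 1.5000i → escape time 2
(row=0, col=3): c = 0.5925 + 1.5000i → escape time 2
(row=0, col=4): c = 0.9000 + 1.5000i → escape time 2
(row=1, col=0): c = -0.3300 + 0.9900i → escape time 5
(row=1, col=1): c = -0.0225 + 0.9900i → escape time 5
(row=1, col=2): c = 0.2850 + 0.9900i → escape time 4
(row=1, col=3): c = 0.5925 + 0.9900i → escape time 2
(row=1, col=4): c = 0.9000 + 0.9900i → escape time 2
(row=2, col=0): c = -0.3300 + 0.4800i → escape time 5
(row=2, col=1): c = -0.0225 + 0.4800i → escape time 5
(row=2, col=2): c = 0.2850 + 0.4800i → escape time 5
(row=2, col=3): c = 0.5925 + 0.4800i → escape time 4
(row=2, col=4): c = 0.9000 + 0.4800i → escape time 3
(row=3, col=0): c = -0.3300 + -0.0300i → escape time 5
(row=3, col=1): c = -0.0225 + -0.0300i → escape time 5
(row=3, col=2): c = 0.2850 + -0.0300i → escape time 5
(row=3, col=3): c = 0.5925 + -0.0300i → escape time 4
(row=3, col=4): c = 0.9000 + -0.0300i → escape time 3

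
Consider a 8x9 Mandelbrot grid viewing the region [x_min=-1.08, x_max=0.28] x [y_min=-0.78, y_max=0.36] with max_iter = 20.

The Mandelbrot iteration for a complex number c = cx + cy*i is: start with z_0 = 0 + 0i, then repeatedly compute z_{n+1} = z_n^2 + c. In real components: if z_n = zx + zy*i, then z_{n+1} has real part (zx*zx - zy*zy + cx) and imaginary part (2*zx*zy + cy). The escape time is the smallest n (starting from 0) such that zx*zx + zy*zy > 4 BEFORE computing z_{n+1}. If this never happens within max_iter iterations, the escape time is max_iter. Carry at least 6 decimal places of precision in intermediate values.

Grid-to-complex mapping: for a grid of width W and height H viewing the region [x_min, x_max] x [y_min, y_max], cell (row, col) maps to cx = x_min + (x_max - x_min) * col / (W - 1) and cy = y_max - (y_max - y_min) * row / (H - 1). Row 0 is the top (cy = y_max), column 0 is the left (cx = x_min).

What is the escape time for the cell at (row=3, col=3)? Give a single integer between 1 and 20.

z_0 = 0 + 0i, c = -0.4971 + -0.0675i
Iter 1: z = -0.4971 + -0.0675i, |z|^2 = 0.2517
Iter 2: z = -0.2545 + -0.0004i, |z|^2 = 0.0648
Iter 3: z = -0.4323 + -0.0673i, |z|^2 = 0.1915
Iter 4: z = -0.3147 + -0.0093i, |z|^2 = 0.0992
Iter 5: z = -0.3982 + -0.0616i, |z|^2 = 0.1623
Iter 6: z = -0.3424 + -0.0184i, |z|^2 = 0.1176
Iter 7: z = -0.3802 + -0.0549i, |z|^2 = 0.1476
Iter 8: z = -0.3556 + -0.0258i, |z|^2 = 0.1271
Iter 9: z = -0.3714 + -0.0492i, |z|^2 = 0.1403
Iter 10: z = -0.3616 + -0.0310i, |z|^2 = 0.1317
Iter 11: z = -0.3673 + -0.0451i, |z|^2 = 0.1370
Iter 12: z = -0.3643 + -0.0344i, |z|^2 = 0.1339
Iter 13: z = -0.3656 + -0.0425i, |z|^2 = 0.1355
Iter 14: z = -0.3653 + -0.0364i, |z|^2 = 0.1347
Iter 15: z = -0.3651 + -0.0409i, |z|^2 = 0.1349
Iter 16: z = -0.3655 + -0.0377i, |z|^2 = 0.1350
Iter 17: z = -0.3649 + -0.0400i, |z|^2 = 0.1348
Iter 18: z = -0.3656 + -0.0383i, |z|^2 = 0.1351
Iter 19: z = -0.3650 + -0.0395i, |z|^2 = 0.1348

Answer: 20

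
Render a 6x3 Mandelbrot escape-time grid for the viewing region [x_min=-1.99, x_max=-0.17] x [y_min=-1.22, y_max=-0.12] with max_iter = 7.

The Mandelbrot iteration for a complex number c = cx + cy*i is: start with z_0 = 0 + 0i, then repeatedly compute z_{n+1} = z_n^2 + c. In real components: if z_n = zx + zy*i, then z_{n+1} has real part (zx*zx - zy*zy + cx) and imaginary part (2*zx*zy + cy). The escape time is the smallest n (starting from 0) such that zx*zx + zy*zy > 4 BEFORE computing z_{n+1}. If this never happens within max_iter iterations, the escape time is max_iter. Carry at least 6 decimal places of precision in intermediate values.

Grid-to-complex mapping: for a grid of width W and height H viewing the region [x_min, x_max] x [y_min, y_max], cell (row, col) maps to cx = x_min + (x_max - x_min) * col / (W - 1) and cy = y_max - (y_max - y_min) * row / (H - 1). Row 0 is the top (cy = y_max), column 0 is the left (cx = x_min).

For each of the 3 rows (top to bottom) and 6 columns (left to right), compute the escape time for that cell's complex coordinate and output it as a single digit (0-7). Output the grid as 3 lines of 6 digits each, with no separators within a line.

Answer: 367777
133477
112333

Derivation:
(row=0, col=0): c = -1.9900 + -0.1200i → escape time 3
(row=0, col=1): c = -1.6260 + -0.1200i → escape time 6
(row=0, col=2): c = -1.2620 + -0.1200i → escape time 7
(row=0, col=3): c = -0.8980 + -0.1200i → escape time 7
(row=0, col=4): c = -0.5340 + -0.1200i → escape time 7
(row=0, col=5): c = -0.1700 + -0.1200i → escape time 7
(row=1, col=0): c = -1.9900 + -0.6700i → escape time 1
(row=1, col=1): c = -1.6260 + -0.6700i → escape time 3
(row=1, col=2): c = -1.2620 + -0.6700i → escape time 3
(row=1, col=3): c = -0.8980 + -0.6700i → escape time 4
(row=1, col=4): c = -0.5340 + -0.6700i → escape time 7
(row=1, col=5): c = -0.1700 + -0.6700i → escape time 7
(row=2, col=0): c = -1.9900 + -1.2200i → escape time 1
(row=2, col=1): c = -1.6260 + -1.2200i → escape time 1
(row=2, col=2): c = -1.2620 + -1.2200i → escape time 2
(row=2, col=3): c = -0.8980 + -1.2200i → escape time 3
(row=2, col=4): c = -0.5340 + -1.2200i → escape time 3
(row=2, col=5): c = -0.1700 + -1.2200i → escape time 3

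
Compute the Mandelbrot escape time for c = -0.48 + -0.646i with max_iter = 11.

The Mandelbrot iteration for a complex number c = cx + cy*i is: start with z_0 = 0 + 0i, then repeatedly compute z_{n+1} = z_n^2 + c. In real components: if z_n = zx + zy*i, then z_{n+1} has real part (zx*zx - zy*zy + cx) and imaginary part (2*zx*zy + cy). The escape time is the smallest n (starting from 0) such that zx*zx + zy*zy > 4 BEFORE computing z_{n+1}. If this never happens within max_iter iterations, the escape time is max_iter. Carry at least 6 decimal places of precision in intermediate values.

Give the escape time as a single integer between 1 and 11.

Answer: 11

Derivation:
z_0 = 0 + 0i, c = -0.4800 + -0.6460i
Iter 1: z = -0.4800 + -0.6460i, |z|^2 = 0.6477
Iter 2: z = -0.6669 + -0.0258i, |z|^2 = 0.4454
Iter 3: z = -0.0359 + -0.6115i, |z|^2 = 0.3753
Iter 4: z = -0.8527 + -0.6021i, |z|^2 = 1.0896
Iter 5: z = -0.1155 + 0.3808i, |z|^2 = 0.1583
Iter 6: z = -0.6117 + -0.7339i, |z|^2 = 0.9128
Iter 7: z = -0.6445 + 0.2519i, |z|^2 = 0.4788
Iter 8: z = -0.1281 + -0.9707i, |z|^2 = 0.9586
Iter 9: z = -1.4058 + -0.3974i, |z|^2 = 2.1342
Iter 10: z = 1.3383 + 0.4713i, |z|^2 = 2.0132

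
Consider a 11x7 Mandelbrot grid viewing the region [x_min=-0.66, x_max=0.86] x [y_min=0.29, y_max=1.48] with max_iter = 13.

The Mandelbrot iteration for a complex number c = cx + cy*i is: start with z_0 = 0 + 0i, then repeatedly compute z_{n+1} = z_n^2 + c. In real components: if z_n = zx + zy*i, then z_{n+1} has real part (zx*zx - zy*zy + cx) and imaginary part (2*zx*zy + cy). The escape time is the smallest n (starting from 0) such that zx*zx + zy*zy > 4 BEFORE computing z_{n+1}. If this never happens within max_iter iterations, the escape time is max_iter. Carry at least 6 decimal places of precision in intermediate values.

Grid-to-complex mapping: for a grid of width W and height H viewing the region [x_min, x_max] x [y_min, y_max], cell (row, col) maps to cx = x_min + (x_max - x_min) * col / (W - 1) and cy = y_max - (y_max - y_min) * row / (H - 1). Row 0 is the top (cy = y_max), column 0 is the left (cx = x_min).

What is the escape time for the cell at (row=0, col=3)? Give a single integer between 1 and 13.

Answer: 2

Derivation:
z_0 = 0 + 0i, c = -0.2040 + 1.4800i
Iter 1: z = -0.2040 + 1.4800i, |z|^2 = 2.2320
Iter 2: z = -2.3528 + 0.8762i, |z|^2 = 6.3032
Escaped at iteration 2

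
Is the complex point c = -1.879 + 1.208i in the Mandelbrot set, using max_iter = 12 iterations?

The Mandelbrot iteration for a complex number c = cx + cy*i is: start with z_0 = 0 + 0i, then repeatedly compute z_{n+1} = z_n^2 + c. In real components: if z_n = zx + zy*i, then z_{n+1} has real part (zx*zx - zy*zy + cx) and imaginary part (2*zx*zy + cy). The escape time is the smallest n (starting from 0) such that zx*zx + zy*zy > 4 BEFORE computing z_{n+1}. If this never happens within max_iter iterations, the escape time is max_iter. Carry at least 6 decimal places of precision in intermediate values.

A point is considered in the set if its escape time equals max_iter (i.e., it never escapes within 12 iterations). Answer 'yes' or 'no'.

Answer: no

Derivation:
z_0 = 0 + 0i, c = -1.8790 + 1.2080i
Iter 1: z = -1.8790 + 1.2080i, |z|^2 = 4.9899
Escaped at iteration 1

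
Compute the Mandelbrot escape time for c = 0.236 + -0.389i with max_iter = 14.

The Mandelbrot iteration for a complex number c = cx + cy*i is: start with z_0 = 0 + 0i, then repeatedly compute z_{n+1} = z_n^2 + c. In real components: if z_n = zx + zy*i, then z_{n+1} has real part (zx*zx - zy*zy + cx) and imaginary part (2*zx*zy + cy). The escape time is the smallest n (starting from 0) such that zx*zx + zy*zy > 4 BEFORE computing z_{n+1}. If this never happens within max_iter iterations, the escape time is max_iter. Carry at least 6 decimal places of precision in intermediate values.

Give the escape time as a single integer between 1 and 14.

z_0 = 0 + 0i, c = 0.2360 + -0.3890i
Iter 1: z = 0.2360 + -0.3890i, |z|^2 = 0.2070
Iter 2: z = 0.1404 + -0.5726i, |z|^2 = 0.3476
Iter 3: z = -0.0722 + -0.5498i, |z|^2 = 0.3074
Iter 4: z = -0.0610 + -0.3096i, |z|^2 = 0.0996
Iter 5: z = 0.1438 + -0.3512i, |z|^2 = 0.1440
Iter 6: z = 0.1333 + -0.4900i, |z|^2 = 0.2579
Iter 7: z = 0.0136 + -0.5197i, |z|^2 = 0.2703
Iter 8: z = -0.0339 + -0.4032i, |z|^2 = 0.1637
Iter 9: z = 0.0746 + -0.3617i, |z|^2 = 0.1364
Iter 10: z = 0.1108 + -0.4430i, |z|^2 = 0.2085
Iter 11: z = 0.0521 + -0.4871i, |z|^2 = 0.2400
Iter 12: z = 0.0014 + -0.4397i, |z|^2 = 0.1934
Iter 13: z = 0.0427 + -0.3903i, |z|^2 = 0.1541

Answer: 14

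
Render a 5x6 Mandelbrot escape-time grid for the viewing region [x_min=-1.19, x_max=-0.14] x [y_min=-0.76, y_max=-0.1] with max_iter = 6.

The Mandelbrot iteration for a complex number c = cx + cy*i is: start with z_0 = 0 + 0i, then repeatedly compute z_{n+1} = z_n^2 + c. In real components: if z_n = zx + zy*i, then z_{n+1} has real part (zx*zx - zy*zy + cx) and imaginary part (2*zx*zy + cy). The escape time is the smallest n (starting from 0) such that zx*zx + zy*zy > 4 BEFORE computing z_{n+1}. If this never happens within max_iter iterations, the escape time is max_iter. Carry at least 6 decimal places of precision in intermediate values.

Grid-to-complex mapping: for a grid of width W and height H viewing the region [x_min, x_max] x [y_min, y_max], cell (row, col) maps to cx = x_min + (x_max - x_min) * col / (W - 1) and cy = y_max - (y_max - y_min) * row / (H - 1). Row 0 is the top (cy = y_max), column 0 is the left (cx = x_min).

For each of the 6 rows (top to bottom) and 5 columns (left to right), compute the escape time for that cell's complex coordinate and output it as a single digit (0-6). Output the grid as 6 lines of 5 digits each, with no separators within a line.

Answer: 66666
66666
66666
55666
34666
34466

Derivation:
(row=0, col=0): c = -1.1900 + -0.1000i → escape time 6
(row=0, col=1): c = -0.9275 + -0.1000i → escape time 6
(row=0, col=2): c = -0.6650 + -0.1000i → escape time 6
(row=0, col=3): c = -0.4025 + -0.1000i → escape time 6
(row=0, col=4): c = -0.1400 + -0.1000i → escape time 6
(row=1, col=0): c = -1.1900 + -0.2320i → escape time 6
(row=1, col=1): c = -0.9275 + -0.2320i → escape time 6
(row=1, col=2): c = -0.6650 + -0.2320i → escape time 6
(row=1, col=3): c = -0.4025 + -0.2320i → escape time 6
(row=1, col=4): c = -0.1400 + -0.2320i → escape time 6
(row=2, col=0): c = -1.1900 + -0.3640i → escape time 6
(row=2, col=1): c = -0.9275 + -0.3640i → escape time 6
(row=2, col=2): c = -0.6650 + -0.3640i → escape time 6
(row=2, col=3): c = -0.4025 + -0.3640i → escape time 6
(row=2, col=4): c = -0.1400 + -0.3640i → escape time 6
(row=3, col=0): c = -1.1900 + -0.4960i → escape time 5
(row=3, col=1): c = -0.9275 + -0.4960i → escape time 5
(row=3, col=2): c = -0.6650 + -0.4960i → escape time 6
(row=3, col=3): c = -0.4025 + -0.4960i → escape time 6
(row=3, col=4): c = -0.1400 + -0.4960i → escape time 6
(row=4, col=0): c = -1.1900 + -0.6280i → escape time 3
(row=4, col=1): c = -0.9275 + -0.6280i → escape time 4
(row=4, col=2): c = -0.6650 + -0.6280i → escape time 6
(row=4, col=3): c = -0.4025 + -0.6280i → escape time 6
(row=4, col=4): c = -0.1400 + -0.6280i → escape time 6
(row=5, col=0): c = -1.1900 + -0.7600i → escape time 3
(row=5, col=1): c = -0.9275 + -0.7600i → escape time 4
(row=5, col=2): c = -0.6650 + -0.7600i → escape time 4
(row=5, col=3): c = -0.4025 + -0.7600i → escape time 6
(row=5, col=4): c = -0.1400 + -0.7600i → escape time 6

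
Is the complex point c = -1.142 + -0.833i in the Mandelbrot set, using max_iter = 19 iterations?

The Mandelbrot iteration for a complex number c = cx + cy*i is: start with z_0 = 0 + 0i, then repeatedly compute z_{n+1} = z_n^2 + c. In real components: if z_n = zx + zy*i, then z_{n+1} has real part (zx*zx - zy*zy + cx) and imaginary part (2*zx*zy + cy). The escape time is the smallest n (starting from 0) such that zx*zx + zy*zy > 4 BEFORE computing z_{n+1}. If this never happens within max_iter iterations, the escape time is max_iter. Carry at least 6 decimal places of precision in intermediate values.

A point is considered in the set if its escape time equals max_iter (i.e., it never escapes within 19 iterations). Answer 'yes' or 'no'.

Answer: no

Derivation:
z_0 = 0 + 0i, c = -1.1420 + -0.8330i
Iter 1: z = -1.1420 + -0.8330i, |z|^2 = 1.9981
Iter 2: z = -0.5317 + 1.0696i, |z|^2 = 1.4267
Iter 3: z = -2.0033 + -1.9704i, |z|^2 = 7.8956
Escaped at iteration 3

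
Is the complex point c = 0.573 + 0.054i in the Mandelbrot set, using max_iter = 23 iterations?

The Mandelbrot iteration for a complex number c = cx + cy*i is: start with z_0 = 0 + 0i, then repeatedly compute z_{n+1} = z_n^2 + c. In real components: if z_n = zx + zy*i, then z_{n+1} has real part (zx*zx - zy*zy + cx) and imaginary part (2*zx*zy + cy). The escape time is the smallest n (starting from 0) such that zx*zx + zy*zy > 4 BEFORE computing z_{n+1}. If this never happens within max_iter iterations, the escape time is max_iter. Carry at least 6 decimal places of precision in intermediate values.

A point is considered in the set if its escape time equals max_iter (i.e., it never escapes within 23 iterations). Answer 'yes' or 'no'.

Answer: no

Derivation:
z_0 = 0 + 0i, c = 0.5730 + 0.0540i
Iter 1: z = 0.5730 + 0.0540i, |z|^2 = 0.3312
Iter 2: z = 0.8984 + 0.1159i, |z|^2 = 0.8206
Iter 3: z = 1.3667 + 0.2622i, |z|^2 = 1.9367
Iter 4: z = 2.3722 + 0.7708i, |z|^2 = 6.2212
Escaped at iteration 4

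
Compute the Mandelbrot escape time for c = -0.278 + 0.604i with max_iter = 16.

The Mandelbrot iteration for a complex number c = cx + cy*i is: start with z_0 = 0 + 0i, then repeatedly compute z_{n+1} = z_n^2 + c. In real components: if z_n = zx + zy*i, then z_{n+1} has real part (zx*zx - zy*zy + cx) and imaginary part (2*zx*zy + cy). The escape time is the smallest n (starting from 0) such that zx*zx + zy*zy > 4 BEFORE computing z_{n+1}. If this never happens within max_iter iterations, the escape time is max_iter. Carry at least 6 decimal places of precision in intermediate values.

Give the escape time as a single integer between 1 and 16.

Answer: 16

Derivation:
z_0 = 0 + 0i, c = -0.2780 + 0.6040i
Iter 1: z = -0.2780 + 0.6040i, |z|^2 = 0.4421
Iter 2: z = -0.5655 + 0.2682i, |z|^2 = 0.3917
Iter 3: z = -0.0301 + 0.3007i, |z|^2 = 0.0913
Iter 4: z = -0.3675 + 0.5859i, |z|^2 = 0.4783
Iter 5: z = -0.4862 + 0.1734i, |z|^2 = 0.2665
Iter 6: z = -0.0716 + 0.4354i, |z|^2 = 0.1947
Iter 7: z = -0.4625 + 0.5416i, |z|^2 = 0.5072
Iter 8: z = -0.3575 + 0.1031i, |z|^2 = 0.1384
Iter 9: z = -0.1608 + 0.5303i, |z|^2 = 0.3071
Iter 10: z = -0.5334 + 0.4334i, |z|^2 = 0.4723
Iter 11: z = -0.1814 + 0.1416i, |z|^2 = 0.0530
Iter 12: z = -0.2652 + 0.5526i, |z|^2 = 0.3757
Iter 13: z = -0.5131 + 0.3109i, |z|^2 = 0.3599
Iter 14: z = -0.1114 + 0.2849i, |z|^2 = 0.0936
Iter 15: z = -0.3468 + 0.5405i, |z|^2 = 0.4124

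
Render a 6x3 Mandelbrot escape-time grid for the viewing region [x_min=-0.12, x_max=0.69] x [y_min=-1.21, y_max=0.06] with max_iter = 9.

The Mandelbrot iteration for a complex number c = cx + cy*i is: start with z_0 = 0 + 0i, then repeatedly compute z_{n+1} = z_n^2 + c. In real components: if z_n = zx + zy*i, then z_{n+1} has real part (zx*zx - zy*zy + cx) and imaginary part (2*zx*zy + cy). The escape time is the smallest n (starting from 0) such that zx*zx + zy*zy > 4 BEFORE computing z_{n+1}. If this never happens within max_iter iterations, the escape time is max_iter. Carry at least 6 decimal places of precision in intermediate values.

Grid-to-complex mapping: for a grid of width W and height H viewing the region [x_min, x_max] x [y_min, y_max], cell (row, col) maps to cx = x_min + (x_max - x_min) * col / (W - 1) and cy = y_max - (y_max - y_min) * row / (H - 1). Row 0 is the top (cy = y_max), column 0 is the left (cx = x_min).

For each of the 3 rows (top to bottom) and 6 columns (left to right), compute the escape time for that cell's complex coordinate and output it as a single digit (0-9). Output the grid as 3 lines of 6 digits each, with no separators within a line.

Answer: 999953
999943
332222

Derivation:
(row=0, col=0): c = -0.1200 + 0.0600i → escape time 9
(row=0, col=1): c = 0.0420 + 0.0600i → escape time 9
(row=0, col=2): c = 0.2040 + 0.0600i → escape time 9
(row=0, col=3): c = 0.3660 + 0.0600i → escape time 9
(row=0, col=4): c = 0.5280 + 0.0600i → escape time 5
(row=0, col=5): c = 0.6900 + 0.0600i → escape time 3
(row=1, col=0): c = -0.1200 + -0.5750i → escape time 9
(row=1, col=1): c = 0.0420 + -0.5750i → escape time 9
(row=1, col=2): c = 0.2040 + -0.5750i → escape time 9
(row=1, col=3): c = 0.3660 + -0.5750i → escape time 9
(row=1, col=4): c = 0.5280 + -0.5750i → escape time 4
(row=1, col=5): c = 0.6900 + -0.5750i → escape time 3
(row=2, col=0): c = -0.1200 + -1.2100i → escape time 3
(row=2, col=1): c = 0.0420 + -1.2100i → escape time 3
(row=2, col=2): c = 0.2040 + -1.2100i → escape time 2
(row=2, col=3): c = 0.3660 + -1.2100i → escape time 2
(row=2, col=4): c = 0.5280 + -1.2100i → escape time 2
(row=2, col=5): c = 0.6900 + -1.2100i → escape time 2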